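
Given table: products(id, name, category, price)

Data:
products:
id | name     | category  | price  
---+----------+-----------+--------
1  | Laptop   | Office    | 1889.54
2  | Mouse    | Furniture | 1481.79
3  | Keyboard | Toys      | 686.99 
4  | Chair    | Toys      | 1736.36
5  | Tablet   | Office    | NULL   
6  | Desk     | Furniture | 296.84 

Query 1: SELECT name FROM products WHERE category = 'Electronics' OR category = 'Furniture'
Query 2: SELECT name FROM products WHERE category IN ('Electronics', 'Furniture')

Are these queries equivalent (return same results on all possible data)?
Yes, equivalent

Both queries return: [('Desk',), ('Mouse',)]

Reason: OR vs IN are equivalent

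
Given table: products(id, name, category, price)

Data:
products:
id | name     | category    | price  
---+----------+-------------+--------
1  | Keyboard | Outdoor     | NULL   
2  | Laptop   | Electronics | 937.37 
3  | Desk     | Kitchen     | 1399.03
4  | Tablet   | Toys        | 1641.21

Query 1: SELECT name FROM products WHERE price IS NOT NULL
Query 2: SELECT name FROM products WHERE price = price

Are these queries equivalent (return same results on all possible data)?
Yes, equivalent

Both queries return: [('Desk',), ('Laptop',), ('Tablet',)]

Reason: IS NOT NULL vs self-equality (both exclude NULLs)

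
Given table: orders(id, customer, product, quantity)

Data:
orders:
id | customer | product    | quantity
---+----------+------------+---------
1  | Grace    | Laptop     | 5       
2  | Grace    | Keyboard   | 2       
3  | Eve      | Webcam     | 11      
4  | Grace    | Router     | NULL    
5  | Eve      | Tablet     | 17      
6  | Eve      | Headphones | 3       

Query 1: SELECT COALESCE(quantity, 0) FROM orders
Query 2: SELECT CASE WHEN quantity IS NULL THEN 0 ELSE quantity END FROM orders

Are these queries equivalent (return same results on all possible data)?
Yes, equivalent

Both queries return: [(0,), (2,), (3,), (5,), (11,), (17,)]

Reason: COALESCE vs CASE for NULL handling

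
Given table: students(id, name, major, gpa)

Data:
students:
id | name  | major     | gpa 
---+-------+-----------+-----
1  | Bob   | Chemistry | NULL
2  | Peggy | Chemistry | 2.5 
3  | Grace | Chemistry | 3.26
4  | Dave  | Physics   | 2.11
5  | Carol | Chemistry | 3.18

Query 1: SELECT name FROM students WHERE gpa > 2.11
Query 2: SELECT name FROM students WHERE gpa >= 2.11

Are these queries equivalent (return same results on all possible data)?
No, not equivalent

Query 1 returns: [('Peggy',), ('Grace',), ('Carol',)]
Query 2 returns: [('Peggy',), ('Grace',), ('Dave',), ('Carol',)]

Reason: > vs >= gives different results when gpa = 2.11 exists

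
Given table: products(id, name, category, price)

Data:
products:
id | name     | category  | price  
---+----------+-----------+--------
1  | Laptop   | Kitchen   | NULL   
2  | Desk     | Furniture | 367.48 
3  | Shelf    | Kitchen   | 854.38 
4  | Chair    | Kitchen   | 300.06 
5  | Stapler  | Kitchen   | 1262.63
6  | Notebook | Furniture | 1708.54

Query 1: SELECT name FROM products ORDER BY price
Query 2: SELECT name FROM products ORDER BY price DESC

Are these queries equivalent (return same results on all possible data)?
No, not equivalent

Query 1 returns: [('Laptop',), ('Chair',), ('Desk',), ('Shelf',), ('Stapler',), ('Notebook',)]
Query 2 returns: [('Notebook',), ('Stapler',), ('Shelf',), ('Desk',), ('Chair',), ('Laptop',)]

Reason: ASC vs DESC gives opposite ordering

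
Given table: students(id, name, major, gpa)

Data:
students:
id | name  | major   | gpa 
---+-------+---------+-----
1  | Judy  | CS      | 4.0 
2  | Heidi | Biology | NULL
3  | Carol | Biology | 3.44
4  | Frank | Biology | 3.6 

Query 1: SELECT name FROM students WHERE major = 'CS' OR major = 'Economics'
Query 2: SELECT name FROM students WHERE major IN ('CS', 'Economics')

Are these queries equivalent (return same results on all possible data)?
Yes, equivalent

Both queries return: [('Judy',)]

Reason: OR vs IN are equivalent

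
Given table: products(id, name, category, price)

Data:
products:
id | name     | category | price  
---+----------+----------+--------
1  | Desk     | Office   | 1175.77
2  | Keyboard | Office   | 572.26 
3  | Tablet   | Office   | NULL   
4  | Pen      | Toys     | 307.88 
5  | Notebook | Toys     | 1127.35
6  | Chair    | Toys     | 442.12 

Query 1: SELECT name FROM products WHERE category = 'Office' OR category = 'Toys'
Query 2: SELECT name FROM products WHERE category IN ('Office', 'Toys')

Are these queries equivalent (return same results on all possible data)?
Yes, equivalent

Both queries return: [('Chair',), ('Desk',), ('Keyboard',), ('Notebook',), ('Pen',), ('Tablet',)]

Reason: OR vs IN are equivalent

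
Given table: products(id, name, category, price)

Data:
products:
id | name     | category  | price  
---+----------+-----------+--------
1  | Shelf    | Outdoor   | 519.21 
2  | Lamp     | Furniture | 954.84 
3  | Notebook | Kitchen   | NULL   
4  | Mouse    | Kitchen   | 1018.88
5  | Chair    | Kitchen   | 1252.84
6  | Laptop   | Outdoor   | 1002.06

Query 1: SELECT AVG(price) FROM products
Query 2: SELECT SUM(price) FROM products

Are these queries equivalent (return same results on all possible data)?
No, not equivalent

Query 1 returns: [(949.566,)]
Query 2 returns: [(4747.83,)]

Reason: AVG vs SUM give different aggregate values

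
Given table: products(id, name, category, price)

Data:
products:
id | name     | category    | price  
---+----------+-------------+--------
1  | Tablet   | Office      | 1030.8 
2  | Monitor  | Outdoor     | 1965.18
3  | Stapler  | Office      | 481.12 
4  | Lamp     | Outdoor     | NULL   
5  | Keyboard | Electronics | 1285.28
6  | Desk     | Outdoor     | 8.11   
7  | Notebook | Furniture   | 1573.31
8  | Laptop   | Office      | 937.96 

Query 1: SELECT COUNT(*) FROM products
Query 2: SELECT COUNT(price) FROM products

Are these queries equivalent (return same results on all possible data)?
No, not equivalent

Query 1 returns: [(8,)]
Query 2 returns: [(7,)]

Reason: COUNT(*) includes NULLs, COUNT(column) excludes them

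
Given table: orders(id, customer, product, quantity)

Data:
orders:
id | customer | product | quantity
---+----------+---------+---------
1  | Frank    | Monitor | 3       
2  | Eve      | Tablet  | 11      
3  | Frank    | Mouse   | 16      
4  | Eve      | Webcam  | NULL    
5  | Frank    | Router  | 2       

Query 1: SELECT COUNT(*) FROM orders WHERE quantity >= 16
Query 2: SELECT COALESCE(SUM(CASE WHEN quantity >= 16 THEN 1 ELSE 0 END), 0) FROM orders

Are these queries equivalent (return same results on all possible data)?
Yes, equivalent

Both queries return: [(1,)]

Reason: COUNT with WHERE vs conditional SUM (COALESCE handles empty-table NULL)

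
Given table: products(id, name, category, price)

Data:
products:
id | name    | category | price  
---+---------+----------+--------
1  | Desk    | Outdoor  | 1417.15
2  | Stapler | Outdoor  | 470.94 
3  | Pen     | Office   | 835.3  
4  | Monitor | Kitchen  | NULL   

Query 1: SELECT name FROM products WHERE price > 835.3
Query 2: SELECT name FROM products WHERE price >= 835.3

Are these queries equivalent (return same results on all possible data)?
No, not equivalent

Query 1 returns: [('Desk',)]
Query 2 returns: [('Desk',), ('Pen',)]

Reason: > vs >= gives different results when price = 835.3 exists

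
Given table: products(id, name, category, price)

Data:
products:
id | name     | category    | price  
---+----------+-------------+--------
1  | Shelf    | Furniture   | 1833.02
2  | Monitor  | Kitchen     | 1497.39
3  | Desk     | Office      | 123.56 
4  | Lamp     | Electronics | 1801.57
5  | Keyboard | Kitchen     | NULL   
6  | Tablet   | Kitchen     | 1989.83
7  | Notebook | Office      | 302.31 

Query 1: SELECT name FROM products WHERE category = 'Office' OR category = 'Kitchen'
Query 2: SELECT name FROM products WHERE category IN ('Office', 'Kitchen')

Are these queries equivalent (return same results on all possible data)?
Yes, equivalent

Both queries return: [('Desk',), ('Keyboard',), ('Monitor',), ('Notebook',), ('Tablet',)]

Reason: OR vs IN are equivalent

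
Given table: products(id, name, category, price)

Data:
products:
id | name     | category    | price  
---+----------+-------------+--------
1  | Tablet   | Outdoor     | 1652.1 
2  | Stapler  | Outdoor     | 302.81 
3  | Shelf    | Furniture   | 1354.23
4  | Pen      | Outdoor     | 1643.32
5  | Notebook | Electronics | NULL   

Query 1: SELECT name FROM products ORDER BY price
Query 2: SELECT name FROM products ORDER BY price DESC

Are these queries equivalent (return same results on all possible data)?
No, not equivalent

Query 1 returns: [('Notebook',), ('Stapler',), ('Shelf',), ('Pen',), ('Tablet',)]
Query 2 returns: [('Tablet',), ('Pen',), ('Shelf',), ('Stapler',), ('Notebook',)]

Reason: ASC vs DESC gives opposite ordering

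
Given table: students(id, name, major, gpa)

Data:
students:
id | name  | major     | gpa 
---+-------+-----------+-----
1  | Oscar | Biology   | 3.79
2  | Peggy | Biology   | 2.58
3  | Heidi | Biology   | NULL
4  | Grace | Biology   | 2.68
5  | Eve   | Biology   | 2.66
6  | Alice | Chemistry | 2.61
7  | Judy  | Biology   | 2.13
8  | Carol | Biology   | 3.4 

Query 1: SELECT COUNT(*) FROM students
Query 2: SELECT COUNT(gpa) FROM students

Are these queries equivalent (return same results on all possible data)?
No, not equivalent

Query 1 returns: [(8,)]
Query 2 returns: [(7,)]

Reason: COUNT(*) includes NULLs, COUNT(column) excludes them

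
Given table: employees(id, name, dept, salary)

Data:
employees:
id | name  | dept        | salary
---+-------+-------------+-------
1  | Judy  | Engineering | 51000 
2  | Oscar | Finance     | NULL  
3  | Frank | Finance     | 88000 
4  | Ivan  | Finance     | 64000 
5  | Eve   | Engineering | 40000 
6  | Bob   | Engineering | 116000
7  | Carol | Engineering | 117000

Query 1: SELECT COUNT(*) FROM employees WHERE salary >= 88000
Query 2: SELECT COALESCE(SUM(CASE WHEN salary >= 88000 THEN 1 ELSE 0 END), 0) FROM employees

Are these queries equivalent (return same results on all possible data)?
Yes, equivalent

Both queries return: [(3,)]

Reason: COUNT with WHERE vs conditional SUM (COALESCE handles empty-table NULL)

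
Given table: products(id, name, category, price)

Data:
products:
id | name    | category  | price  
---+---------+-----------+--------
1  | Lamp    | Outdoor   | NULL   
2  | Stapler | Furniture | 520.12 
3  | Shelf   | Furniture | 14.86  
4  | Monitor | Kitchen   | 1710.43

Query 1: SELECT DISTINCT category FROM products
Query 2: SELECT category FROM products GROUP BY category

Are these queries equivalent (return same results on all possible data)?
Yes, equivalent

Both queries return: [('Furniture',), ('Kitchen',), ('Outdoor',)]

Reason: Both get unique categorys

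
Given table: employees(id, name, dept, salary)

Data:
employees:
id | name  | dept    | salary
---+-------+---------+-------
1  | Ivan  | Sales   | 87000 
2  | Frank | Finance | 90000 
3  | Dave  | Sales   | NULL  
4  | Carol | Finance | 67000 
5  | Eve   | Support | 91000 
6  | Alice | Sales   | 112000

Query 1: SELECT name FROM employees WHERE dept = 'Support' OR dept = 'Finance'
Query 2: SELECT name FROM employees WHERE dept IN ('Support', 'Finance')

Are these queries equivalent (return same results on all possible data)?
Yes, equivalent

Both queries return: [('Carol',), ('Eve',), ('Frank',)]

Reason: OR vs IN are equivalent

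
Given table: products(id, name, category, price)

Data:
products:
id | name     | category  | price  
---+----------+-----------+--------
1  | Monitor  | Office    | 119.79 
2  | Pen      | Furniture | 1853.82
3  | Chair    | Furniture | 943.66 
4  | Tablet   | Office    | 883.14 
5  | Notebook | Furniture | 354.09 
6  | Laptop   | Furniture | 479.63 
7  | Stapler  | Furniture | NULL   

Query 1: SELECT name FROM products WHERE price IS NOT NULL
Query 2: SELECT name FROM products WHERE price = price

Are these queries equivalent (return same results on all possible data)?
Yes, equivalent

Both queries return: [('Chair',), ('Laptop',), ('Monitor',), ('Notebook',), ('Pen',), ('Tablet',)]

Reason: IS NOT NULL vs self-equality (both exclude NULLs)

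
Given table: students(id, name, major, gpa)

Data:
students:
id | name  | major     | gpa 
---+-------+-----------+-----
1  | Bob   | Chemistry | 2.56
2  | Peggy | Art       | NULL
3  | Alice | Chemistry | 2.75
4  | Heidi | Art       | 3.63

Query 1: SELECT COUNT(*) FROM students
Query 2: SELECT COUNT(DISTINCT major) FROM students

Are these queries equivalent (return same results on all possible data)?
No, not equivalent

Query 1 returns: [(4,)]
Query 2 returns: [(2,)]

Reason: COUNT(*) counts rows, COUNT(DISTINCT major) counts unique majors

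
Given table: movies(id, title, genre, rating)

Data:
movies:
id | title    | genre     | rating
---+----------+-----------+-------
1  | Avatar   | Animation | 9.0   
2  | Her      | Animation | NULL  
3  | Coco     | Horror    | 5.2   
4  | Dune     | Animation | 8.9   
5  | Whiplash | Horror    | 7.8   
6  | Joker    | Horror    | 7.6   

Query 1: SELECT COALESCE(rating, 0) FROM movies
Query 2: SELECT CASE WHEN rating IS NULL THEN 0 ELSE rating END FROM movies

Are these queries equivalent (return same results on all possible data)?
Yes, equivalent

Both queries return: [(0,), (5.2,), (7.6,), (7.8,), (8.9,), (9.0,)]

Reason: COALESCE vs CASE for NULL handling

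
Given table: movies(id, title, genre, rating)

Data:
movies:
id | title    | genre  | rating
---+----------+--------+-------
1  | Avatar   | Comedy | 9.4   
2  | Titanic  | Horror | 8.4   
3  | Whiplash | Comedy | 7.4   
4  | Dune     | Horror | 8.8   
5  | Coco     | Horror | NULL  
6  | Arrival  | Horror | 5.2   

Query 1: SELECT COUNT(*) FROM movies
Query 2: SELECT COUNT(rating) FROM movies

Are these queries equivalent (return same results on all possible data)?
No, not equivalent

Query 1 returns: [(6,)]
Query 2 returns: [(5,)]

Reason: COUNT(*) includes NULLs, COUNT(column) excludes them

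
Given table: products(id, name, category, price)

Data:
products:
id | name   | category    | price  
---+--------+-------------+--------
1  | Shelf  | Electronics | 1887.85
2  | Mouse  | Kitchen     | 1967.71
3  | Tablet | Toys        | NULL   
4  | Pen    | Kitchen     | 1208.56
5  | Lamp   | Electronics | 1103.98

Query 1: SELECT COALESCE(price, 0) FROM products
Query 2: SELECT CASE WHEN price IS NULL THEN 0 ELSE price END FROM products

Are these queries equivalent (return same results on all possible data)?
Yes, equivalent

Both queries return: [(0,), (1103.98,), (1208.56,), (1887.85,), (1967.71,)]

Reason: COALESCE vs CASE for NULL handling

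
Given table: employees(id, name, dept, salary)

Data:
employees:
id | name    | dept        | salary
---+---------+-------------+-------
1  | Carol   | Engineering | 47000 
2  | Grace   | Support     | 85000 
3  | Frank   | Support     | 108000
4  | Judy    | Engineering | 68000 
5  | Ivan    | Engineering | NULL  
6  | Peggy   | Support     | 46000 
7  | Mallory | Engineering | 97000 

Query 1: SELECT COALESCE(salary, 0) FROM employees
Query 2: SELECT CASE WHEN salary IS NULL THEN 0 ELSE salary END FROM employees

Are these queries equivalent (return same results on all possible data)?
Yes, equivalent

Both queries return: [(0,), (46000,), (47000,), (68000,), (85000,), (97000,), (108000,)]

Reason: COALESCE vs CASE for NULL handling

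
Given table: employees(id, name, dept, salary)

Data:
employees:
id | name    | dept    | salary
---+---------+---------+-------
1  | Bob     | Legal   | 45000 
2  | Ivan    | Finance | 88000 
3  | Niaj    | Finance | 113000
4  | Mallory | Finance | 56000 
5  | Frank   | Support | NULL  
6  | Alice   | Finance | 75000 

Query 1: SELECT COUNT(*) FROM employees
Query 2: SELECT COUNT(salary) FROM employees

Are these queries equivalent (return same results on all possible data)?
No, not equivalent

Query 1 returns: [(6,)]
Query 2 returns: [(5,)]

Reason: COUNT(*) includes NULLs, COUNT(column) excludes them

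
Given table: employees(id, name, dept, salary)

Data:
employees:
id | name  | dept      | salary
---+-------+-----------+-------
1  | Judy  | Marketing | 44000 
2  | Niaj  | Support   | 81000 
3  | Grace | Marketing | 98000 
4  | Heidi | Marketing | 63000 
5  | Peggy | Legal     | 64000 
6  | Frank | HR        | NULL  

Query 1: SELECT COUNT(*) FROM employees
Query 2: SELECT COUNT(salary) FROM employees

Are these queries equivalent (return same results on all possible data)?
No, not equivalent

Query 1 returns: [(6,)]
Query 2 returns: [(5,)]

Reason: COUNT(*) includes NULLs, COUNT(column) excludes them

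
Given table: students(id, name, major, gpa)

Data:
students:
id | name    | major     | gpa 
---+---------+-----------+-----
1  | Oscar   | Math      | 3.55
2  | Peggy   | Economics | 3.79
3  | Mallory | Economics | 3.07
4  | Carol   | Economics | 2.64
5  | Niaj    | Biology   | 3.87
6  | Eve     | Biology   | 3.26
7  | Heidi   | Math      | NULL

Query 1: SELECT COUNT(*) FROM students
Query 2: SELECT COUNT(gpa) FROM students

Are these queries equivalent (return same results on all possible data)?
No, not equivalent

Query 1 returns: [(7,)]
Query 2 returns: [(6,)]

Reason: COUNT(*) includes NULLs, COUNT(column) excludes them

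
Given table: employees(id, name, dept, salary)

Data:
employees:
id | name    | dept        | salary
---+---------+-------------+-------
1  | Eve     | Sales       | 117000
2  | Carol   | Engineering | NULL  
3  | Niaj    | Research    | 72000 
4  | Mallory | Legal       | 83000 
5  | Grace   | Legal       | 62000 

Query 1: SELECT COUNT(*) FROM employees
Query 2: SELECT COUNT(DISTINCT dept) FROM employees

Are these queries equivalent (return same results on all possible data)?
No, not equivalent

Query 1 returns: [(5,)]
Query 2 returns: [(4,)]

Reason: COUNT(*) counts rows, COUNT(DISTINCT dept) counts unique depts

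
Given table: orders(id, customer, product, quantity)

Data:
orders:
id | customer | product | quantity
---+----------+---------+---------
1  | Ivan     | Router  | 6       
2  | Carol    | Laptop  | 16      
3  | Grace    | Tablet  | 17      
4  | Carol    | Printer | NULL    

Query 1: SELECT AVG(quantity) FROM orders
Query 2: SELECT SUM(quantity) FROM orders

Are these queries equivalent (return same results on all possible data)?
No, not equivalent

Query 1 returns: [(13.0,)]
Query 2 returns: [(39,)]

Reason: AVG vs SUM give different aggregate values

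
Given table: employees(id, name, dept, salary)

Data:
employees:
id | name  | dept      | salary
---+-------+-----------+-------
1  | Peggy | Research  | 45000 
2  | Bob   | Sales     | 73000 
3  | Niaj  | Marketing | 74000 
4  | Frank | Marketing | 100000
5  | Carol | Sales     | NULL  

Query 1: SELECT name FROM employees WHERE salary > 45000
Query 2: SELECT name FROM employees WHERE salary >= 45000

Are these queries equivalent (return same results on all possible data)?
No, not equivalent

Query 1 returns: [('Bob',), ('Niaj',), ('Frank',)]
Query 2 returns: [('Peggy',), ('Bob',), ('Niaj',), ('Frank',)]

Reason: > vs >= gives different results when salary = 45000 exists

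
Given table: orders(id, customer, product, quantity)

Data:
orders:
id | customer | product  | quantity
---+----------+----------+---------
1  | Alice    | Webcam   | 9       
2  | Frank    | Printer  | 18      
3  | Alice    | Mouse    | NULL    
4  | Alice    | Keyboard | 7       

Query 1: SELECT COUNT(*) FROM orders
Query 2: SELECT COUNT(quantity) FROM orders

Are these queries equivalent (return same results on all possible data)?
No, not equivalent

Query 1 returns: [(4,)]
Query 2 returns: [(3,)]

Reason: COUNT(*) includes NULLs, COUNT(column) excludes them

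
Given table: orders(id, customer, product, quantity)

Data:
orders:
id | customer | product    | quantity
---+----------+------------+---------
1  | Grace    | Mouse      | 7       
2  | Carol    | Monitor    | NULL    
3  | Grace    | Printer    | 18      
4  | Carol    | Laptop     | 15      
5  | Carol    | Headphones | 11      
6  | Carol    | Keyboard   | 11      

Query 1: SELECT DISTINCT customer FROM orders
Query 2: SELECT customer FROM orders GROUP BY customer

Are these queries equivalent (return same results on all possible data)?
Yes, equivalent

Both queries return: [('Carol',), ('Grace',)]

Reason: Both get unique customers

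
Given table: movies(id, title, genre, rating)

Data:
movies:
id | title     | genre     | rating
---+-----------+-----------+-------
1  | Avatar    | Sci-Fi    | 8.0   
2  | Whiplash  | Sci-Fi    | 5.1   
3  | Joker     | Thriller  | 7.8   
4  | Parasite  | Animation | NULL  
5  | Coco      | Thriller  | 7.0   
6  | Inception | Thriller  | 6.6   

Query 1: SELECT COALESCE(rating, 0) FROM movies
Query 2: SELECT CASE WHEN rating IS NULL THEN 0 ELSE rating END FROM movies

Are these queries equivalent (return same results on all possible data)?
Yes, equivalent

Both queries return: [(0,), (5.1,), (6.6,), (7.0,), (7.8,), (8.0,)]

Reason: COALESCE vs CASE for NULL handling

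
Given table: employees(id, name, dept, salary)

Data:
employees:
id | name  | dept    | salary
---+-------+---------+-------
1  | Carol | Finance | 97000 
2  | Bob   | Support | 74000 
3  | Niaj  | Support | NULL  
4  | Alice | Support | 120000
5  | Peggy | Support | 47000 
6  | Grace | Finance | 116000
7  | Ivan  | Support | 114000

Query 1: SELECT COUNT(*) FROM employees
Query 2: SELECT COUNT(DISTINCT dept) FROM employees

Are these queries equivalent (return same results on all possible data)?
No, not equivalent

Query 1 returns: [(7,)]
Query 2 returns: [(2,)]

Reason: COUNT(*) counts rows, COUNT(DISTINCT dept) counts unique depts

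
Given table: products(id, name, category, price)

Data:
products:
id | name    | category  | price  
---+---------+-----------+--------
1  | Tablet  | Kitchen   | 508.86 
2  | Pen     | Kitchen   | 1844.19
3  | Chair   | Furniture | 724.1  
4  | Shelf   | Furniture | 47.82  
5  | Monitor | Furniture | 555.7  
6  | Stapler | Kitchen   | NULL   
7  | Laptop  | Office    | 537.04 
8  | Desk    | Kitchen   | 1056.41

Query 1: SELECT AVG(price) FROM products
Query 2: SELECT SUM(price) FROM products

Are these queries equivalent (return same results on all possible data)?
No, not equivalent

Query 1 returns: [(753.4457142857143,)]
Query 2 returns: [(5274.12,)]

Reason: AVG vs SUM give different aggregate values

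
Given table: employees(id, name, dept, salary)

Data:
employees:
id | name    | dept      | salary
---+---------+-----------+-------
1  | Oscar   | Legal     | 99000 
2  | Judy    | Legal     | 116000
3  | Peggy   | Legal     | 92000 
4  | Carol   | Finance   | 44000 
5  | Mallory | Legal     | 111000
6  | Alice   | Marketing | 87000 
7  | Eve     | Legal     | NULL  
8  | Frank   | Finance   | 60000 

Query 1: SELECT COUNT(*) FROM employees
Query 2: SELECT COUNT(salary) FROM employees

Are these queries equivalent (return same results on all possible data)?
No, not equivalent

Query 1 returns: [(8,)]
Query 2 returns: [(7,)]

Reason: COUNT(*) includes NULLs, COUNT(column) excludes them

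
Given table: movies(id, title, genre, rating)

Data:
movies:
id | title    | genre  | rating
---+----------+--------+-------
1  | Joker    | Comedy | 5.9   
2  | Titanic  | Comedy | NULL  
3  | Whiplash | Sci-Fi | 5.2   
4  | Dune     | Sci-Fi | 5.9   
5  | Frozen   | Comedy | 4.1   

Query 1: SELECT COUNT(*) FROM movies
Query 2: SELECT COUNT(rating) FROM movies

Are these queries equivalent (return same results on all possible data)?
No, not equivalent

Query 1 returns: [(5,)]
Query 2 returns: [(4,)]

Reason: COUNT(*) includes NULLs, COUNT(column) excludes them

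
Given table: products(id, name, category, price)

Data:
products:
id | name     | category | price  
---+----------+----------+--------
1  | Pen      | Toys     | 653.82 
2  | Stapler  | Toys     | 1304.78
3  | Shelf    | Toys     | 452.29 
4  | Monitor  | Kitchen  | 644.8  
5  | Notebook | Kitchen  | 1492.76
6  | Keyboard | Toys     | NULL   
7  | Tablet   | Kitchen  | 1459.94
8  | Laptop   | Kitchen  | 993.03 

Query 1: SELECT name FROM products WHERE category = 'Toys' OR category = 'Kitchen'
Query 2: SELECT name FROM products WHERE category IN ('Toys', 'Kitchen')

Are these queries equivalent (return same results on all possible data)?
Yes, equivalent

Both queries return: [('Keyboard',), ('Laptop',), ('Monitor',), ('Notebook',), ('Pen',), ('Shelf',), ('Stapler',), ('Tablet',)]

Reason: OR vs IN are equivalent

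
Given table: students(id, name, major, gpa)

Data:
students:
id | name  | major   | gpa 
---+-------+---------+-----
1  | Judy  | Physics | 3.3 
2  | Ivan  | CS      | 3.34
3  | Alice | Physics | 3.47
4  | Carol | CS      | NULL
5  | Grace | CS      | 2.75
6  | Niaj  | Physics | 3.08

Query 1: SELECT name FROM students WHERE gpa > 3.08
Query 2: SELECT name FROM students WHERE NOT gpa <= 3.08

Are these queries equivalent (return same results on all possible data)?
Yes, equivalent

Both queries return: [('Alice',), ('Ivan',), ('Judy',)]

Reason: Both filter gpa > 3.08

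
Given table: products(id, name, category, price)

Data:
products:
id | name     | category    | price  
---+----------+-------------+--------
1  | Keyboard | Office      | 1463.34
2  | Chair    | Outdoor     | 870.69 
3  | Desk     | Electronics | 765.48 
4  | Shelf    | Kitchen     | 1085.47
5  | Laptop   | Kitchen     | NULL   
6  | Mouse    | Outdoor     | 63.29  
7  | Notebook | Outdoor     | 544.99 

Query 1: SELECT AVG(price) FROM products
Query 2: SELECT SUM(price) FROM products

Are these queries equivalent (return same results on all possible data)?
No, not equivalent

Query 1 returns: [(798.8766666666667,)]
Query 2 returns: [(4793.26,)]

Reason: AVG vs SUM give different aggregate values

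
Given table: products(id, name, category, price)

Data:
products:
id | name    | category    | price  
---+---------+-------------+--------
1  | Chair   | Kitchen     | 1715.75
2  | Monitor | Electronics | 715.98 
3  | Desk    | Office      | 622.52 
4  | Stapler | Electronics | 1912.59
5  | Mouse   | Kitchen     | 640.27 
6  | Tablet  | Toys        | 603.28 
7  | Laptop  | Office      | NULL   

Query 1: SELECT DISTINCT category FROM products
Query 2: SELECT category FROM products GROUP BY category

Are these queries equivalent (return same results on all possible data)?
Yes, equivalent

Both queries return: [('Electronics',), ('Kitchen',), ('Office',), ('Toys',)]

Reason: Both get unique categorys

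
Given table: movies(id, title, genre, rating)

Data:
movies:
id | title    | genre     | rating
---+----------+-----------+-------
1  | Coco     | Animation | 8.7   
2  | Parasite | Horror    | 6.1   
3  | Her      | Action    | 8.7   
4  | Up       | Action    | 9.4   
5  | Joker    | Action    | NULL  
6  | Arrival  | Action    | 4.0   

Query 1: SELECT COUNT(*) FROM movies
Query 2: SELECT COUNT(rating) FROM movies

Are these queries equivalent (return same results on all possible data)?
No, not equivalent

Query 1 returns: [(6,)]
Query 2 returns: [(5,)]

Reason: COUNT(*) includes NULLs, COUNT(column) excludes them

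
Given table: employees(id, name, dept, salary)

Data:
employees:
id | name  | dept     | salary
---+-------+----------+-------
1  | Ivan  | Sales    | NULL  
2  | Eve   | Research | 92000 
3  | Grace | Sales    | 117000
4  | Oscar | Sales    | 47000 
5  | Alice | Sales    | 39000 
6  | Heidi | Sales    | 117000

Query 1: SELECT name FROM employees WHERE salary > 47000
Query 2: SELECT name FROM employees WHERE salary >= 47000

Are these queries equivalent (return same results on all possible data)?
No, not equivalent

Query 1 returns: [('Eve',), ('Grace',), ('Heidi',)]
Query 2 returns: [('Eve',), ('Grace',), ('Oscar',), ('Heidi',)]

Reason: > vs >= gives different results when salary = 47000 exists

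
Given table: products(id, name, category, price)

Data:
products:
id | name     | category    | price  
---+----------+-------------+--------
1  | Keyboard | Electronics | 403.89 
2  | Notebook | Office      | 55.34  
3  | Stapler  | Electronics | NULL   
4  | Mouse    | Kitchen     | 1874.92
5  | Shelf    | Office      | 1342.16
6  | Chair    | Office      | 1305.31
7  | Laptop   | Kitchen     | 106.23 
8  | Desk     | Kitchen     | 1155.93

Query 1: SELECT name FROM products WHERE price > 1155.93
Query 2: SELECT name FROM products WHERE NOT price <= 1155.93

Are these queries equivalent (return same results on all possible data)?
Yes, equivalent

Both queries return: [('Chair',), ('Mouse',), ('Shelf',)]

Reason: Both filter price > 1155.93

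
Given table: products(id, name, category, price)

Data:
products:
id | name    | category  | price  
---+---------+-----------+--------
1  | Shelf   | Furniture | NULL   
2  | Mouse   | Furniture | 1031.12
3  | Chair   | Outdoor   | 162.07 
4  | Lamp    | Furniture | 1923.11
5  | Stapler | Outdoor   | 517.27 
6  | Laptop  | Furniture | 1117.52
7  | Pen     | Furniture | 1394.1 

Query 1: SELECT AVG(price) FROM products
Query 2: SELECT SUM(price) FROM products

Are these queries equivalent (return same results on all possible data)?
No, not equivalent

Query 1 returns: [(1024.1983333333333,)]
Query 2 returns: [(6145.19,)]

Reason: AVG vs SUM give different aggregate values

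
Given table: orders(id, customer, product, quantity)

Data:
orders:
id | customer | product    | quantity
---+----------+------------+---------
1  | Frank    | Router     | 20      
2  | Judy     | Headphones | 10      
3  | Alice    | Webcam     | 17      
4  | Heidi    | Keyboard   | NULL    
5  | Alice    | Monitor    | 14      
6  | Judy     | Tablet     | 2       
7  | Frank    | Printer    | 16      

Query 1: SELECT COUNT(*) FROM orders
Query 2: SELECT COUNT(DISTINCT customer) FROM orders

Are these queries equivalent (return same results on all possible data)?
No, not equivalent

Query 1 returns: [(7,)]
Query 2 returns: [(4,)]

Reason: COUNT(*) counts rows, COUNT(DISTINCT customer) counts unique customers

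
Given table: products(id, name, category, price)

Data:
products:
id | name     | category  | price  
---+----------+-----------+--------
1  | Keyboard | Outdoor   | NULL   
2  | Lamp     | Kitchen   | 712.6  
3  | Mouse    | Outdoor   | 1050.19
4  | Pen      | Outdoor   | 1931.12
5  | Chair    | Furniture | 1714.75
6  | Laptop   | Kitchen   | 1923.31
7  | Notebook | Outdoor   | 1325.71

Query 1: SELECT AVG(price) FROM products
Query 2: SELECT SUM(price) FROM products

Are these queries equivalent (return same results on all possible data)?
No, not equivalent

Query 1 returns: [(1442.9466666666667,)]
Query 2 returns: [(8657.68,)]

Reason: AVG vs SUM give different aggregate values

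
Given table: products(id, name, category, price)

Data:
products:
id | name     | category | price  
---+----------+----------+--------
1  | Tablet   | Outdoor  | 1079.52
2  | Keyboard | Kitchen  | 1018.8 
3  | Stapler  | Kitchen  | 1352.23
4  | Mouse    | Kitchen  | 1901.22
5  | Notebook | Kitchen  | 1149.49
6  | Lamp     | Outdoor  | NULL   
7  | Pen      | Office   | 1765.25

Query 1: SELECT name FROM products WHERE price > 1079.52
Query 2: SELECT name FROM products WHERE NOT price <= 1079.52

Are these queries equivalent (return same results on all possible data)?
Yes, equivalent

Both queries return: [('Mouse',), ('Notebook',), ('Pen',), ('Stapler',)]

Reason: Both filter price > 1079.52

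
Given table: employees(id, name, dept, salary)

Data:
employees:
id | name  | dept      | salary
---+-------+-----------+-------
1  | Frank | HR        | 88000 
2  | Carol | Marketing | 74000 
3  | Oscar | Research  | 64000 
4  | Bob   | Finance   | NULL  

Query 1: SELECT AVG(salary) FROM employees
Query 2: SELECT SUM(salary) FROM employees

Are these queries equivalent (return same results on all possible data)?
No, not equivalent

Query 1 returns: [(75333.33333333333,)]
Query 2 returns: [(226000,)]

Reason: AVG vs SUM give different aggregate values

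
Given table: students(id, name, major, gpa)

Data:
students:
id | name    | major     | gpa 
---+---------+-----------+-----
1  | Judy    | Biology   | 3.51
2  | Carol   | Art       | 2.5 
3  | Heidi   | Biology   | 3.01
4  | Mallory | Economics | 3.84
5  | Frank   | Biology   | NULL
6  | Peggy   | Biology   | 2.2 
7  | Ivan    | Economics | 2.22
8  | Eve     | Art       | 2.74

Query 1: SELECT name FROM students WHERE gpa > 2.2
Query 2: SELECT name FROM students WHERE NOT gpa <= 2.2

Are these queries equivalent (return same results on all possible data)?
Yes, equivalent

Both queries return: [('Carol',), ('Eve',), ('Heidi',), ('Ivan',), ('Judy',), ('Mallory',)]

Reason: Both filter gpa > 2.2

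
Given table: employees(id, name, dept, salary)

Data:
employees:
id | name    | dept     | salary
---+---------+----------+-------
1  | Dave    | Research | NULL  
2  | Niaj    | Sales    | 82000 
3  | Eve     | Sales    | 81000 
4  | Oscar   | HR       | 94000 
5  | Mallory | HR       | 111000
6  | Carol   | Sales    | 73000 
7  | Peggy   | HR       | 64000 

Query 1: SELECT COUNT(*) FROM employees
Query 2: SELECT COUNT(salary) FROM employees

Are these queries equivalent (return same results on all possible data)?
No, not equivalent

Query 1 returns: [(7,)]
Query 2 returns: [(6,)]

Reason: COUNT(*) includes NULLs, COUNT(column) excludes them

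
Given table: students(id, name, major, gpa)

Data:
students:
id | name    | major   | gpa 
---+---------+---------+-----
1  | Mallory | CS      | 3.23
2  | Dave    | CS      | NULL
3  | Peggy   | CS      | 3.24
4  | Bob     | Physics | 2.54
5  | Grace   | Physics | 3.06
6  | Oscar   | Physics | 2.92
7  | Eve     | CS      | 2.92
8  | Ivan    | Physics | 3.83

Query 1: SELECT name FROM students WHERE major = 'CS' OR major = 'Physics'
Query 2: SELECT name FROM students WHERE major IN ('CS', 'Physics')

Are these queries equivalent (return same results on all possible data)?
Yes, equivalent

Both queries return: [('Bob',), ('Dave',), ('Eve',), ('Grace',), ('Ivan',), ('Mallory',), ('Oscar',), ('Peggy',)]

Reason: OR vs IN are equivalent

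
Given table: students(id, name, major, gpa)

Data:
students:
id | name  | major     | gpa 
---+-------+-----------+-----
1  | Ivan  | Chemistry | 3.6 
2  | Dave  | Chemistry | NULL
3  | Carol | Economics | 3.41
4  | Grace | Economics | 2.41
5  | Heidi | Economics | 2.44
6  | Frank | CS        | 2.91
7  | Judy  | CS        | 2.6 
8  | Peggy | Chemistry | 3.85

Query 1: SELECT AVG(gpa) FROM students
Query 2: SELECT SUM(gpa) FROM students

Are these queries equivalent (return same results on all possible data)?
No, not equivalent

Query 1 returns: [(3.031428571428571,)]
Query 2 returns: [(21.22,)]

Reason: AVG vs SUM give different aggregate values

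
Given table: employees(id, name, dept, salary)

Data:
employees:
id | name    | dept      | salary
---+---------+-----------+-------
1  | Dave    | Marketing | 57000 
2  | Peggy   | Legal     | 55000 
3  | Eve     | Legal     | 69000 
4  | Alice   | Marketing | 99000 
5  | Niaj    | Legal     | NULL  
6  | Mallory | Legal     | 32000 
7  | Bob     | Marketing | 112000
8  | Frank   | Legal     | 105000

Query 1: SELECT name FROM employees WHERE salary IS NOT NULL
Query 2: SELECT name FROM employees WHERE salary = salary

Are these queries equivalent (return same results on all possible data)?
Yes, equivalent

Both queries return: [('Alice',), ('Bob',), ('Dave',), ('Eve',), ('Frank',), ('Mallory',), ('Peggy',)]

Reason: IS NOT NULL vs self-equality (both exclude NULLs)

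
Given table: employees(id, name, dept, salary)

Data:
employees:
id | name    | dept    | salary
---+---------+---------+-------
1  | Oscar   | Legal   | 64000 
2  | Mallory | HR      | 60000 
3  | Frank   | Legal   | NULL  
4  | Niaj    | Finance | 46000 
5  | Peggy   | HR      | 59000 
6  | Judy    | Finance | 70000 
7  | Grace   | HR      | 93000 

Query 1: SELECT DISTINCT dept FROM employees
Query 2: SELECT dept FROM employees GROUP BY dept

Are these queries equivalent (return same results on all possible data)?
Yes, equivalent

Both queries return: [('Finance',), ('HR',), ('Legal',)]

Reason: Both get unique depts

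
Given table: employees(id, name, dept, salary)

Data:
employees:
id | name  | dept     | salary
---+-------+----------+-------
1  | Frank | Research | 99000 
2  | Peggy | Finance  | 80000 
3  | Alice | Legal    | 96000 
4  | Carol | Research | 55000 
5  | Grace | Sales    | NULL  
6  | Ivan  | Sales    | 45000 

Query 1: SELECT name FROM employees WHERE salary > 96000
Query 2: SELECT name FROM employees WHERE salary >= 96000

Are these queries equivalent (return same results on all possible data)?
No, not equivalent

Query 1 returns: [('Frank',)]
Query 2 returns: [('Frank',), ('Alice',)]

Reason: > vs >= gives different results when salary = 96000 exists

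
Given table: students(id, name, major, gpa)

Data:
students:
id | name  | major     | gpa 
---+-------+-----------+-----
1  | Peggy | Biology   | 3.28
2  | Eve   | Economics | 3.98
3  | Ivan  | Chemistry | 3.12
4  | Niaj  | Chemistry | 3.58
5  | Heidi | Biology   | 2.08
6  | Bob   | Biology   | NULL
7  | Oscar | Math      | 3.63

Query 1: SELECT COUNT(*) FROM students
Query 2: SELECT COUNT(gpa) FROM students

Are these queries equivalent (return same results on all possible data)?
No, not equivalent

Query 1 returns: [(7,)]
Query 2 returns: [(6,)]

Reason: COUNT(*) includes NULLs, COUNT(column) excludes them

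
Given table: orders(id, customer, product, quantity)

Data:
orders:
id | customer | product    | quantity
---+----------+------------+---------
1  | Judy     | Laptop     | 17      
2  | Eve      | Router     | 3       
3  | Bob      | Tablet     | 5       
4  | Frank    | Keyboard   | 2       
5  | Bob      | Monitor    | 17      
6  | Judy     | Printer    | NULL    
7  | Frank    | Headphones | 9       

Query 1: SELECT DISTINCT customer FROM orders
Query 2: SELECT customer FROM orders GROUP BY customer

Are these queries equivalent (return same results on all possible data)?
Yes, equivalent

Both queries return: [('Bob',), ('Eve',), ('Frank',), ('Judy',)]

Reason: Both get unique customers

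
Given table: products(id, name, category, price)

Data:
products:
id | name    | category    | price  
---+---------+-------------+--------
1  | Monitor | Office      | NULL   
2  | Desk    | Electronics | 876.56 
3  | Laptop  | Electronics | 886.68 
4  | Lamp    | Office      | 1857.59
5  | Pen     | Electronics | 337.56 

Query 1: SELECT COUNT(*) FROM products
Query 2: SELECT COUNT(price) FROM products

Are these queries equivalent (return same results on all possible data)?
No, not equivalent

Query 1 returns: [(5,)]
Query 2 returns: [(4,)]

Reason: COUNT(*) includes NULLs, COUNT(column) excludes them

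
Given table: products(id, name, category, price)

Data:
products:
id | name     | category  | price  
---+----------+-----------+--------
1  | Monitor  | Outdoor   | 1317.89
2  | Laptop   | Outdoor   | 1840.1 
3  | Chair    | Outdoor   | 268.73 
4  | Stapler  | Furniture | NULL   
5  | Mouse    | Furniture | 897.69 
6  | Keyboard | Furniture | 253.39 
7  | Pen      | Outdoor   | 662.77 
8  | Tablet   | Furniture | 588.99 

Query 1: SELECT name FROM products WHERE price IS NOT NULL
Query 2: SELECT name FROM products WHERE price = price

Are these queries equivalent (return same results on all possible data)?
Yes, equivalent

Both queries return: [('Chair',), ('Keyboard',), ('Laptop',), ('Monitor',), ('Mouse',), ('Pen',), ('Tablet',)]

Reason: IS NOT NULL vs self-equality (both exclude NULLs)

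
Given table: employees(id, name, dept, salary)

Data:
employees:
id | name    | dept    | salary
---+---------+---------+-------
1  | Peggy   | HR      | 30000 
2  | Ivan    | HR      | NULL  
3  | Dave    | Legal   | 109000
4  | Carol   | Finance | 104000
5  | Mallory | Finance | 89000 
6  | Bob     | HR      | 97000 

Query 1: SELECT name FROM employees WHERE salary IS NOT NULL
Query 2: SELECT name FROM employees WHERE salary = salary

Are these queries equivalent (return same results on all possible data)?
Yes, equivalent

Both queries return: [('Bob',), ('Carol',), ('Dave',), ('Mallory',), ('Peggy',)]

Reason: IS NOT NULL vs self-equality (both exclude NULLs)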